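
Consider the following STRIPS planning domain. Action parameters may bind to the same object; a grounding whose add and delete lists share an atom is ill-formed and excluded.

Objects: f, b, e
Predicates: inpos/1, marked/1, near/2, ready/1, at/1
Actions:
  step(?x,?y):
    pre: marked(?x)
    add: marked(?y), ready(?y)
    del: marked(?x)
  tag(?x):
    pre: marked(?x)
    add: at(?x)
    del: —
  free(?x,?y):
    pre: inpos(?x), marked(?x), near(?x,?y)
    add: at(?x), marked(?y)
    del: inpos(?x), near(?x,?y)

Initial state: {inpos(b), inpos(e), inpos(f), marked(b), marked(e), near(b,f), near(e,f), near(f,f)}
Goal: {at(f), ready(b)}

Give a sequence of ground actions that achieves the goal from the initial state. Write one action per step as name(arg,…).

1. step(b,f)  →  {inpos(b), inpos(e), inpos(f), marked(e), marked(f), near(b,f), near(e,f), near(f,f), ready(f)}
2. step(e,b)  →  {inpos(b), inpos(e), inpos(f), marked(b), marked(f), near(b,f), near(e,f), near(f,f), ready(b), ready(f)}
3. tag(f)  →  {at(f), inpos(b), inpos(e), inpos(f), marked(b), marked(f), near(b,f), near(e,f), near(f,f), ready(b), ready(f)}

step(b,f); step(e,b); tag(f)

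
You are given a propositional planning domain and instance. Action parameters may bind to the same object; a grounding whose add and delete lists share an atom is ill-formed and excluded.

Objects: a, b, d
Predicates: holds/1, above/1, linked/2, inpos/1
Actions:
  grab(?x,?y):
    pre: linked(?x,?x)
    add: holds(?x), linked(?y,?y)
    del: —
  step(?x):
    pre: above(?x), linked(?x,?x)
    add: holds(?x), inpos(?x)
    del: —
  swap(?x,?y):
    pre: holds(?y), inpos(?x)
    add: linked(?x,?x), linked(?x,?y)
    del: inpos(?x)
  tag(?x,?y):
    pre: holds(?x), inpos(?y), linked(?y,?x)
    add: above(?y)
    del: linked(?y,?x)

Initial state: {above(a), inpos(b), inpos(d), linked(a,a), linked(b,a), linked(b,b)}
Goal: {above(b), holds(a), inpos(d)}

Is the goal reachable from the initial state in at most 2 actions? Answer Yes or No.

Yes

1. grab(a,a)  →  {above(a), holds(a), inpos(b), inpos(d), linked(a,a), linked(b,a), linked(b,b)}
2. tag(a,b)  →  {above(a), above(b), holds(a), inpos(b), inpos(d), linked(a,a), linked(b,b)}
optimal plan length = 2; 2 ≤ 2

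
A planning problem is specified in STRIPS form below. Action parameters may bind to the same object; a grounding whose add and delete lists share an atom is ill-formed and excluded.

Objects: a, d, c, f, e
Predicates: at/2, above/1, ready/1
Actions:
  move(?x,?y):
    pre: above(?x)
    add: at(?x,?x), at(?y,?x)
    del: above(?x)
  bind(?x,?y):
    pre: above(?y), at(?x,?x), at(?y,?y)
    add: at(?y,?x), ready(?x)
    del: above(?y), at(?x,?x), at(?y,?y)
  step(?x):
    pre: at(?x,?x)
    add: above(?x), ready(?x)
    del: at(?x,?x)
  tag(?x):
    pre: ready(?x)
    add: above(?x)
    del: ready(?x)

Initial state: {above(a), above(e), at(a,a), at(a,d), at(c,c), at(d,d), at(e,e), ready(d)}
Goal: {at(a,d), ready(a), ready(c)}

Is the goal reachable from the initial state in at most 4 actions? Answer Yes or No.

1. bind(a,e)  →  {above(a), at(a,d), at(c,c), at(d,d), at(e,a), ready(a), ready(d)}
2. step(c)  →  {above(a), above(c), at(a,d), at(d,d), at(e,a), ready(a), ready(c), ready(d)}
optimal plan length = 2; 2 ≤ 4

Yes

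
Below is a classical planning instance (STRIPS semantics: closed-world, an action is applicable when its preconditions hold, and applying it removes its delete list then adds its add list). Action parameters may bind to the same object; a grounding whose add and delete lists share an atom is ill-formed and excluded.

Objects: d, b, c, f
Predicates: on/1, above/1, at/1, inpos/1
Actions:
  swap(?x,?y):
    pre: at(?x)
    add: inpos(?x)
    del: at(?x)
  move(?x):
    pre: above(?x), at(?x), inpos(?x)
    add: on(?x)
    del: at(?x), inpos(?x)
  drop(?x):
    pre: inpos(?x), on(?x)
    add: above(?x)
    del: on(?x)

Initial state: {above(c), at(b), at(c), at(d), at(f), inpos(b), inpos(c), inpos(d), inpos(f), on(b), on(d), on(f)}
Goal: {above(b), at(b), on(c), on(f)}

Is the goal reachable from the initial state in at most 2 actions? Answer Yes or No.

1. move(c)  →  {above(c), at(b), at(d), at(f), inpos(b), inpos(d), inpos(f), on(b), on(c), on(d), on(f)}
2. drop(b)  →  {above(b), above(c), at(b), at(d), at(f), inpos(b), inpos(d), inpos(f), on(c), on(d), on(f)}
optimal plan length = 2; 2 ≤ 2

Yes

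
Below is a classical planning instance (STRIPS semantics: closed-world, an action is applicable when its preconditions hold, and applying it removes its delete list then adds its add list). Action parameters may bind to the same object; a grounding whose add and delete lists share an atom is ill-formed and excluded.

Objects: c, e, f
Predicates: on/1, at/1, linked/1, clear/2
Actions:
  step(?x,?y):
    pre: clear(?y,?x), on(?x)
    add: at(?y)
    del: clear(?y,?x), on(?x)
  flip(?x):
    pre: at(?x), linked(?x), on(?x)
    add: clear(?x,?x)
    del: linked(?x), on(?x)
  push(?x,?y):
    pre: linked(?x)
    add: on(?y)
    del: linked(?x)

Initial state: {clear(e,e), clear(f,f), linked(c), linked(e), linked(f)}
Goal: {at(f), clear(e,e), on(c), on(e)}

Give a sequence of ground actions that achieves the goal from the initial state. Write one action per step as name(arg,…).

1. push(c,c)  →  {clear(e,e), clear(f,f), linked(e), linked(f), on(c)}
2. push(e,e)  →  {clear(e,e), clear(f,f), linked(f), on(c), on(e)}
3. push(f,f)  →  {clear(e,e), clear(f,f), on(c), on(e), on(f)}
4. step(f,f)  →  {at(f), clear(e,e), on(c), on(e)}

push(c,c); push(e,e); push(f,f); step(f,f)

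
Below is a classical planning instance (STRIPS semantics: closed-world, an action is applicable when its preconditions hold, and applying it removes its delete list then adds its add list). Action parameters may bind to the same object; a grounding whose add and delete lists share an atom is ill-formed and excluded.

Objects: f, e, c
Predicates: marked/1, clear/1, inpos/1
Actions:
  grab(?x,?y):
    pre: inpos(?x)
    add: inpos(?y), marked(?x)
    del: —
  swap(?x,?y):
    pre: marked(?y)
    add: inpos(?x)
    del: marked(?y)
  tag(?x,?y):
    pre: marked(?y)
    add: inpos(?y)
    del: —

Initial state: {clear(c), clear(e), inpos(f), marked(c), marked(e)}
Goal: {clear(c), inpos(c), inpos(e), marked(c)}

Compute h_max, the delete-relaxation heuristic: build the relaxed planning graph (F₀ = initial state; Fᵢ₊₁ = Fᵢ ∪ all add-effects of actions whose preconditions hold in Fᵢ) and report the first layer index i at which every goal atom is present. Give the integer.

1

F0 = init (5 atoms)
F1 = F0 ∪ {inpos(c), inpos(e), marked(f)}  (8 atoms)
goal ⊆ F1  ⇒  h_max = 1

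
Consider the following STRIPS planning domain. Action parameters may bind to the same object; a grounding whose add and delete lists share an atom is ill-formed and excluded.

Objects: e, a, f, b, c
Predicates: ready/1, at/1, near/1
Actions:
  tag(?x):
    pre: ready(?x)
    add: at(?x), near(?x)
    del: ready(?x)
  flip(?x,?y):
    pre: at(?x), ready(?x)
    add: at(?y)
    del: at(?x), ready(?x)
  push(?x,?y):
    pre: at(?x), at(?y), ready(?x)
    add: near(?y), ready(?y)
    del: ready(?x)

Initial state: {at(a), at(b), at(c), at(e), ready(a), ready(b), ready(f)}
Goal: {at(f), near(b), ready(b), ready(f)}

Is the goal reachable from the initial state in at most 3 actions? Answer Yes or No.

1. tag(f)  →  {at(a), at(b), at(c), at(e), at(f), near(f), ready(a), ready(b)}
2. push(b,f)  →  {at(a), at(b), at(c), at(e), at(f), near(f), ready(a), ready(f)}
3. push(a,b)  →  {at(a), at(b), at(c), at(e), at(f), near(b), near(f), ready(b), ready(f)}
optimal plan length = 3; 3 ≤ 3

Yes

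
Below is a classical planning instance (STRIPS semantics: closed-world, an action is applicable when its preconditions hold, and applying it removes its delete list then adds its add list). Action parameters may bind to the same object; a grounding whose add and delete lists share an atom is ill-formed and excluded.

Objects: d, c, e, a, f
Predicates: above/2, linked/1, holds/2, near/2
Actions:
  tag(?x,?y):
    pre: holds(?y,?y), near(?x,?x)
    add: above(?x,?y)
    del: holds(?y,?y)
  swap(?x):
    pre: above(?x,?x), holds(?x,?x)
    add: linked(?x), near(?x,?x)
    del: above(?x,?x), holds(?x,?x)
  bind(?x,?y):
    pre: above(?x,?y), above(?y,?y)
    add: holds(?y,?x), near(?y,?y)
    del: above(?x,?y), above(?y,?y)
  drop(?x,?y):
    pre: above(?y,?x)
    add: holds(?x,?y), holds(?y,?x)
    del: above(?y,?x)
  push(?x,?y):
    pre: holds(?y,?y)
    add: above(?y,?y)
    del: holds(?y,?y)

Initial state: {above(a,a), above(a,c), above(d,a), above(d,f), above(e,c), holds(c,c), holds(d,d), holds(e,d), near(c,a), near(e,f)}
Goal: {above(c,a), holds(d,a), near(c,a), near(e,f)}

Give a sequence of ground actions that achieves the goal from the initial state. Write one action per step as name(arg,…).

1. bind(a,a)  →  {above(a,c), above(d,a), above(d,f), above(e,c), holds(a,a), holds(c,c), holds(d,d), holds(e,d), near(a,a), near(c,a), near(e,f)}
2. drop(a,d)  →  {above(a,c), above(d,f), above(e,c), holds(a,a), holds(a,d), holds(c,c), holds(d,a), holds(d,d), holds(e,d), near(a,a), near(c,a), near(e,f)}
3. push(d,c)  →  {above(a,c), above(c,c), above(d,f), above(e,c), holds(a,a), holds(a,d), holds(d,a), holds(d,d), holds(e,d), near(a,a), near(c,a), near(e,f)}
4. bind(c,c)  →  {above(a,c), above(d,f), above(e,c), holds(a,a), holds(a,d), holds(c,c), holds(d,a), holds(d,d), holds(e,d), near(a,a), near(c,a), near(c,c), near(e,f)}
5. tag(c,a)  →  {above(a,c), above(c,a), above(d,f), above(e,c), holds(a,d), holds(c,c), holds(d,a), holds(d,d), holds(e,d), near(a,a), near(c,a), near(c,c), near(e,f)}

bind(a,a); drop(a,d); push(d,c); bind(c,c); tag(c,a)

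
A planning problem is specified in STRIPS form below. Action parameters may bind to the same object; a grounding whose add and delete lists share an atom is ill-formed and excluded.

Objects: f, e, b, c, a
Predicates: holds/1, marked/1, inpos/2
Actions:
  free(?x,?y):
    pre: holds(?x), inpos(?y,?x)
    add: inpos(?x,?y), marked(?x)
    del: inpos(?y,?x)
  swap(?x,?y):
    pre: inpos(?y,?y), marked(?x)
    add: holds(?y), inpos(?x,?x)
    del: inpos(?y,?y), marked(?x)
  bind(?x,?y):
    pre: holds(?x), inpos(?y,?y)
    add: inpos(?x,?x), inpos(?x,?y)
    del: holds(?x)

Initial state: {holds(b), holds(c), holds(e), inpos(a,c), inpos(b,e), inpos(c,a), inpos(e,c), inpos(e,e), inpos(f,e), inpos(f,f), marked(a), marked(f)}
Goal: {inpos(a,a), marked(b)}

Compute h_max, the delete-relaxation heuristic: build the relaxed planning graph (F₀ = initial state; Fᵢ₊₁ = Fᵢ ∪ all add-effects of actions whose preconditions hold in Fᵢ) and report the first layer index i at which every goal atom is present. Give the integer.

F0 = init (12 atoms)
F1 = F0 ∪ {holds(f), inpos(a,a), inpos(b,b), inpos(b,f), inpos(c,c), inpos(c,e), inpos(c,f), inpos(e,b), inpos(e,f), marked(c), marked(e)}  (23 atoms)
F2 = F1 ∪ {holds(a), inpos(b,a), inpos(b,c), inpos(c,b), inpos(e,a), inpos(f,a), inpos(f,b), inpos(f,c), marked(b)}  (32 atoms)
goal ⊆ F2  ⇒  h_max = 2

2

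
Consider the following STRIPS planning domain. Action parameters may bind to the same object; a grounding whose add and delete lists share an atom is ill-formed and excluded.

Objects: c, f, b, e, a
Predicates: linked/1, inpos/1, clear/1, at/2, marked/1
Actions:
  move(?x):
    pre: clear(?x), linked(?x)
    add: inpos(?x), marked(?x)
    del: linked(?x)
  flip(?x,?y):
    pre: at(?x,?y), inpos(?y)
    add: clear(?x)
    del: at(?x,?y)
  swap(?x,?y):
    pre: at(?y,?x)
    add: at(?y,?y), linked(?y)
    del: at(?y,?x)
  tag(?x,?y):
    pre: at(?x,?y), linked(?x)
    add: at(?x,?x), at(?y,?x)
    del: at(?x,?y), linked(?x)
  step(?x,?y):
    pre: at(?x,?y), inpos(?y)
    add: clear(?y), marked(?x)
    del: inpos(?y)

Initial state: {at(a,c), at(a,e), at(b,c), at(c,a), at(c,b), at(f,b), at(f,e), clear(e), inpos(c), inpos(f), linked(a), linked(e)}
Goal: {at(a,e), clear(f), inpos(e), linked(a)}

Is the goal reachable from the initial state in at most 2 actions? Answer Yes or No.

Yes

1. move(e)  →  {at(a,c), at(a,e), at(b,c), at(c,a), at(c,b), at(f,b), at(f,e), clear(e), inpos(c), inpos(e), inpos(f), linked(a), marked(e)}
2. flip(f,e)  →  {at(a,c), at(a,e), at(b,c), at(c,a), at(c,b), at(f,b), clear(e), clear(f), inpos(c), inpos(e), inpos(f), linked(a), marked(e)}
optimal plan length = 2; 2 ≤ 2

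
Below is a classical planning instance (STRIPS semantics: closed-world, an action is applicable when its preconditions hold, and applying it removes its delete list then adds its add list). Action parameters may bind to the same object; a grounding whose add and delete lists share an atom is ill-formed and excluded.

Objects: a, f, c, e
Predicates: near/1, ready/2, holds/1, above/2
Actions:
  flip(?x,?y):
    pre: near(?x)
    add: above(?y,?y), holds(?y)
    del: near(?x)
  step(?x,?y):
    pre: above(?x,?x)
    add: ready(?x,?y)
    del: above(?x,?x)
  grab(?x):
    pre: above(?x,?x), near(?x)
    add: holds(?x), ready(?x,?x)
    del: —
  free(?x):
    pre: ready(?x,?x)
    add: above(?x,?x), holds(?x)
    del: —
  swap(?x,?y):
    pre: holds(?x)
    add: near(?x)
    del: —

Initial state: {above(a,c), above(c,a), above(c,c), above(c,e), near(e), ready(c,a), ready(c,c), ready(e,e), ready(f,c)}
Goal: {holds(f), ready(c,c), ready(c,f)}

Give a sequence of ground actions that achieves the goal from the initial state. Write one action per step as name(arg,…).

1. flip(e,f)  →  {above(a,c), above(c,a), above(c,c), above(c,e), above(f,f), holds(f), ready(c,a), ready(c,c), ready(e,e), ready(f,c)}
2. step(c,f)  →  {above(a,c), above(c,a), above(c,e), above(f,f), holds(f), ready(c,a), ready(c,c), ready(c,f), ready(e,e), ready(f,c)}

flip(e,f); step(c,f)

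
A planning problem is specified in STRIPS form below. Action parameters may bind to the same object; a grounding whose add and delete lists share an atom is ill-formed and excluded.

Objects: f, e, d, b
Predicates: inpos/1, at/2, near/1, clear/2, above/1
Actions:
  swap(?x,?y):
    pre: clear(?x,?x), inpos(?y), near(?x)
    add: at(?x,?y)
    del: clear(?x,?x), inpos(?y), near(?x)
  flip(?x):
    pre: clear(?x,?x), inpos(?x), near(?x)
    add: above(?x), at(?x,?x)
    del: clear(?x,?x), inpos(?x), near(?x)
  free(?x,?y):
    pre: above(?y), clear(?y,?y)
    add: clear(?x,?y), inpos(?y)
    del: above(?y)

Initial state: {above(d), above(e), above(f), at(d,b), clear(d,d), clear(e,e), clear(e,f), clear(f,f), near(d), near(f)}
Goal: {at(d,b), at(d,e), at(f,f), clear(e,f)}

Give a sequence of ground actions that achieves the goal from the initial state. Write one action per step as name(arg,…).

1. free(f,f)  →  {above(d), above(e), at(d,b), clear(d,d), clear(e,e), clear(e,f), clear(f,f), inpos(f), near(d), near(f)}
2. swap(f,f)  →  {above(d), above(e), at(d,b), at(f,f), clear(d,d), clear(e,e), clear(e,f), near(d)}
3. free(f,e)  →  {above(d), at(d,b), at(f,f), clear(d,d), clear(e,e), clear(e,f), clear(f,e), inpos(e), near(d)}
4. swap(d,e)  →  {above(d), at(d,b), at(d,e), at(f,f), clear(e,e), clear(e,f), clear(f,e)}

free(f,f); swap(f,f); free(f,e); swap(d,e)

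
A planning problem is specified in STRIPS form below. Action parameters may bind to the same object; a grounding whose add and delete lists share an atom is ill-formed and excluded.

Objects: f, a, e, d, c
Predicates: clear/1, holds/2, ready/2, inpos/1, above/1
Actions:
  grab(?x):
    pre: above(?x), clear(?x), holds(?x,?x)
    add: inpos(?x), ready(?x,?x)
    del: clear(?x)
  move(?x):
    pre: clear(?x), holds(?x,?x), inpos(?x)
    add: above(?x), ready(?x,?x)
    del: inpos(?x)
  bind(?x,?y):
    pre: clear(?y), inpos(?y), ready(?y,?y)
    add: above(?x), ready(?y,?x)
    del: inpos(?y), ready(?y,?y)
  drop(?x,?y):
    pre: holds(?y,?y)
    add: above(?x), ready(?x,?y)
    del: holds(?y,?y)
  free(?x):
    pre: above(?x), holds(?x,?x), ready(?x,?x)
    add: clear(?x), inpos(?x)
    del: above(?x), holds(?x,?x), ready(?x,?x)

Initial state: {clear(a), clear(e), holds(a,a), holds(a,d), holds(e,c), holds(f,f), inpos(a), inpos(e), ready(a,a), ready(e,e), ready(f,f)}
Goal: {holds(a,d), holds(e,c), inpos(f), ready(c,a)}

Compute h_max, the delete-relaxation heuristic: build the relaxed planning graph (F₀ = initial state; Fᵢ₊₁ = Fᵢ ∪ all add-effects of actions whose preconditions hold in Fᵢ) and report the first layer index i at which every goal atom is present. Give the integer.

F0 = init (11 atoms)
F1 = F0 ∪ {above(a), above(c), above(d), above(e), above(f), ready(a,c), ready(a,d), ready(a,e), ready(a,f), ready(c,a), ready(c,f), ready(d,a), ready(d,f), ready(e,a), ready(e,c), ready(e,d), ready(e,f), ready(f,a)}  (29 atoms)
F2 = F1 ∪ {clear(f), inpos(f)}  (31 atoms)
goal ⊆ F2  ⇒  h_max = 2

2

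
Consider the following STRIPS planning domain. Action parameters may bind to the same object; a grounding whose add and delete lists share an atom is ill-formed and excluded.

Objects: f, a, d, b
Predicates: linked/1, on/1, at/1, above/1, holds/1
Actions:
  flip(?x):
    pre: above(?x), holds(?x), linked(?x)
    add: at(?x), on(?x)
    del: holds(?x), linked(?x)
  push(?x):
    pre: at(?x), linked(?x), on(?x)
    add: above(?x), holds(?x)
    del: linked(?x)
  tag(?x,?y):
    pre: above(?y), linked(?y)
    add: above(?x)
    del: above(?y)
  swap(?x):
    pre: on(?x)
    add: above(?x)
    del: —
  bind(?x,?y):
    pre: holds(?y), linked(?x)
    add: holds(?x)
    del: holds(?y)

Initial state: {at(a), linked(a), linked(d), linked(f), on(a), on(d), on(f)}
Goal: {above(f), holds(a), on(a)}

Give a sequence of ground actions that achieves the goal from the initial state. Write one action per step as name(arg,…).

1. push(a)  →  {above(a), at(a), holds(a), linked(d), linked(f), on(a), on(d), on(f)}
2. swap(f)  →  {above(a), above(f), at(a), holds(a), linked(d), linked(f), on(a), on(d), on(f)}

push(a); swap(f)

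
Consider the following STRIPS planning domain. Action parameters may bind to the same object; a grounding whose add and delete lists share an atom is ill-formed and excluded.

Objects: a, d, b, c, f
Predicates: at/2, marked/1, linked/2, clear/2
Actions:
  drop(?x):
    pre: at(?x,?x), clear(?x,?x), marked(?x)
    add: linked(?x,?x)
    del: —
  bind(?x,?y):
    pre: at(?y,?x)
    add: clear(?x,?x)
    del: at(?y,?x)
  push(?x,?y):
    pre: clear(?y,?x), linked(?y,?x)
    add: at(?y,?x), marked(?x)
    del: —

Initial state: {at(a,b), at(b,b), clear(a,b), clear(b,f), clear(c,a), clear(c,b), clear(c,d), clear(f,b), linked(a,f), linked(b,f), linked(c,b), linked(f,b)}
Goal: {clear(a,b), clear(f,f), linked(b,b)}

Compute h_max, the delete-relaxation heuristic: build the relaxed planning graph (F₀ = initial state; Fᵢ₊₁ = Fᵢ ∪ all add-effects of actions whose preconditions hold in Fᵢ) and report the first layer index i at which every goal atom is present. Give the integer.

F0 = init (12 atoms)
F1 = F0 ∪ {at(b,f), at(c,b), at(f,b), clear(b,b), marked(b), marked(f)}  (18 atoms)
F2 = F1 ∪ {clear(f,f), linked(b,b)}  (20 atoms)
goal ⊆ F2  ⇒  h_max = 2

2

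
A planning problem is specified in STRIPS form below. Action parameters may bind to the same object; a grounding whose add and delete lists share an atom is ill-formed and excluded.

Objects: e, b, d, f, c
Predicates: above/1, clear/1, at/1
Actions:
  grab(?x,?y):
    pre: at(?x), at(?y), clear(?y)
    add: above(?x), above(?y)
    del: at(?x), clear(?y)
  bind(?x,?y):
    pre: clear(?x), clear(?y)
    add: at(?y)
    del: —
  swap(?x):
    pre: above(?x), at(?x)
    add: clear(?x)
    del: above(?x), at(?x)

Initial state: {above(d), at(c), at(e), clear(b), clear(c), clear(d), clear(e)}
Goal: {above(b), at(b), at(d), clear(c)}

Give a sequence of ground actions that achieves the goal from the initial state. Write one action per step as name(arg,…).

1. bind(e,b)  →  {above(d), at(b), at(c), at(e), clear(b), clear(c), clear(d), clear(e)}
2. grab(e,b)  →  {above(b), above(d), above(e), at(b), at(c), clear(c), clear(d), clear(e)}
3. bind(e,d)  →  {above(b), above(d), above(e), at(b), at(c), at(d), clear(c), clear(d), clear(e)}

bind(e,b); grab(e,b); bind(e,d)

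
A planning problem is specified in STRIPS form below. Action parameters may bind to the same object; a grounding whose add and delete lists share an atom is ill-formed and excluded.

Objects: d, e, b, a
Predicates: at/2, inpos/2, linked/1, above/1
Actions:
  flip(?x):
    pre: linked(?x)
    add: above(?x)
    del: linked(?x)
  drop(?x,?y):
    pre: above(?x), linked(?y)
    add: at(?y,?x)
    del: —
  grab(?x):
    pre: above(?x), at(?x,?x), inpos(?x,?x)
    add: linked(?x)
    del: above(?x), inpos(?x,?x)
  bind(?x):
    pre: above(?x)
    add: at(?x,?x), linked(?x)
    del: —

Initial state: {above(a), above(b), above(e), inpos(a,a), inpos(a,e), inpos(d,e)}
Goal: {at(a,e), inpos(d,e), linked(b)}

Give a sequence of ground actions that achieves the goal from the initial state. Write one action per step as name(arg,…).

bind(b); bind(a); drop(e,a)

1. bind(b)  →  {above(a), above(b), above(e), at(b,b), inpos(a,a), inpos(a,e), inpos(d,e), linked(b)}
2. bind(a)  →  {above(a), above(b), above(e), at(a,a), at(b,b), inpos(a,a), inpos(a,e), inpos(d,e), linked(a), linked(b)}
3. drop(e,a)  →  {above(a), above(b), above(e), at(a,a), at(a,e), at(b,b), inpos(a,a), inpos(a,e), inpos(d,e), linked(a), linked(b)}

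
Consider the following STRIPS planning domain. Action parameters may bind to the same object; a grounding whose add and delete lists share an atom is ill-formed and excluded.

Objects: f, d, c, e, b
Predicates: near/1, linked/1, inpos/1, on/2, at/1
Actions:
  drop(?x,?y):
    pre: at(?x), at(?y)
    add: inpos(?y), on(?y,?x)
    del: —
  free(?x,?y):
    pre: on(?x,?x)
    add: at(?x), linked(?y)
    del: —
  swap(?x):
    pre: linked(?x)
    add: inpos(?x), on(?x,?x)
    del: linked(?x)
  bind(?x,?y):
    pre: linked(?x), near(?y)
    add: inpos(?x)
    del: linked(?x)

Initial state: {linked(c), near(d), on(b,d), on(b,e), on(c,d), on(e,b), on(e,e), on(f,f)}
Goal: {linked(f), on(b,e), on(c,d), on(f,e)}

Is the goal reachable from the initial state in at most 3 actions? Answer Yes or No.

1. free(f,f)  →  {at(f), linked(c), linked(f), near(d), on(b,d), on(b,e), on(c,d), on(e,b), on(e,e), on(f,f)}
2. free(e,f)  →  {at(e), at(f), linked(c), linked(f), near(d), on(b,d), on(b,e), on(c,d), on(e,b), on(e,e), on(f,f)}
3. drop(e,f)  →  {at(e), at(f), inpos(f), linked(c), linked(f), near(d), on(b,d), on(b,e), on(c,d), on(e,b), on(e,e), on(f,e), on(f,f)}
optimal plan length = 3; 3 ≤ 3

Yes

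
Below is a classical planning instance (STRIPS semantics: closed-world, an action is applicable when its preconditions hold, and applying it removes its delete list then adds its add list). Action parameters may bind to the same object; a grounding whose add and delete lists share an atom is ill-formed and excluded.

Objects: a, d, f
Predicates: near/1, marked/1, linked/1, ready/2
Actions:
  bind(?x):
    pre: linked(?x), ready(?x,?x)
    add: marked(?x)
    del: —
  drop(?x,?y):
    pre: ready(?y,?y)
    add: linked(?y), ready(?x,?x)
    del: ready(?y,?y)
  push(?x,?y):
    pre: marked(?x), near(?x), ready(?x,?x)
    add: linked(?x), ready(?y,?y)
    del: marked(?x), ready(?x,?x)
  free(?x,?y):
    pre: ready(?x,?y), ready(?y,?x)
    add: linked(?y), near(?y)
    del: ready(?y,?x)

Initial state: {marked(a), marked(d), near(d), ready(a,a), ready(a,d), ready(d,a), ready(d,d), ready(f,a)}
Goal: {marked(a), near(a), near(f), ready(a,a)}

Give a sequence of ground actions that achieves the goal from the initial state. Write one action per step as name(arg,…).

1. drop(f,d)  →  {linked(d), marked(a), marked(d), near(d), ready(a,a), ready(a,d), ready(d,a), ready(f,a), ready(f,f)}
2. free(d,a)  →  {linked(a), linked(d), marked(a), marked(d), near(a), near(d), ready(a,a), ready(d,a), ready(f,a), ready(f,f)}
3. free(f,f)  →  {linked(a), linked(d), linked(f), marked(a), marked(d), near(a), near(d), near(f), ready(a,a), ready(d,a), ready(f,a)}

drop(f,d); free(d,a); free(f,f)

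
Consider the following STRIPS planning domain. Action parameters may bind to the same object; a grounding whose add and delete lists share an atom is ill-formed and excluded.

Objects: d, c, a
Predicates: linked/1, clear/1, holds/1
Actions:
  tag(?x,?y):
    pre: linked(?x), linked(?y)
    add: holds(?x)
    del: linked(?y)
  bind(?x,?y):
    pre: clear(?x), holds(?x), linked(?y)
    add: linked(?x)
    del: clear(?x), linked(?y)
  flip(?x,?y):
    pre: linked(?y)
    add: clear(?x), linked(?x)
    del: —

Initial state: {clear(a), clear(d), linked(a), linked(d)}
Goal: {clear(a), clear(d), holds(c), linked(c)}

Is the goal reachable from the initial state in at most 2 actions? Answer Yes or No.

Yes

1. flip(c,d)  →  {clear(a), clear(c), clear(d), linked(a), linked(c), linked(d)}
2. tag(c,d)  →  {clear(a), clear(c), clear(d), holds(c), linked(a), linked(c)}
optimal plan length = 2; 2 ≤ 2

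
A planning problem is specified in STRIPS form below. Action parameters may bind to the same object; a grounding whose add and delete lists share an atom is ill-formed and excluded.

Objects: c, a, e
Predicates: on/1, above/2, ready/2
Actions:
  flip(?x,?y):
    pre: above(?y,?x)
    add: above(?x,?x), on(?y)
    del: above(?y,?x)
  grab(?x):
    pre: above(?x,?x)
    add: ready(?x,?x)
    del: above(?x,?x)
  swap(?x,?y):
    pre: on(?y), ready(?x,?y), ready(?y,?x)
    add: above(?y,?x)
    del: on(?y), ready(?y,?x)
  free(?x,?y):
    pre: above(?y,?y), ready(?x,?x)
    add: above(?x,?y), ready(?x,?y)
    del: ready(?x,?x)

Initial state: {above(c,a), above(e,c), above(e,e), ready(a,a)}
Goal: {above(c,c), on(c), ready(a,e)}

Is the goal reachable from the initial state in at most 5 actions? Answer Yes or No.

Yes

1. flip(c,e)  →  {above(c,a), above(c,c), above(e,e), on(e), ready(a,a)}
2. flip(a,c)  →  {above(a,a), above(c,c), above(e,e), on(c), on(e), ready(a,a)}
3. free(a,e)  →  {above(a,a), above(a,e), above(c,c), above(e,e), on(c), on(e), ready(a,e)}
optimal plan length = 3; 3 ≤ 5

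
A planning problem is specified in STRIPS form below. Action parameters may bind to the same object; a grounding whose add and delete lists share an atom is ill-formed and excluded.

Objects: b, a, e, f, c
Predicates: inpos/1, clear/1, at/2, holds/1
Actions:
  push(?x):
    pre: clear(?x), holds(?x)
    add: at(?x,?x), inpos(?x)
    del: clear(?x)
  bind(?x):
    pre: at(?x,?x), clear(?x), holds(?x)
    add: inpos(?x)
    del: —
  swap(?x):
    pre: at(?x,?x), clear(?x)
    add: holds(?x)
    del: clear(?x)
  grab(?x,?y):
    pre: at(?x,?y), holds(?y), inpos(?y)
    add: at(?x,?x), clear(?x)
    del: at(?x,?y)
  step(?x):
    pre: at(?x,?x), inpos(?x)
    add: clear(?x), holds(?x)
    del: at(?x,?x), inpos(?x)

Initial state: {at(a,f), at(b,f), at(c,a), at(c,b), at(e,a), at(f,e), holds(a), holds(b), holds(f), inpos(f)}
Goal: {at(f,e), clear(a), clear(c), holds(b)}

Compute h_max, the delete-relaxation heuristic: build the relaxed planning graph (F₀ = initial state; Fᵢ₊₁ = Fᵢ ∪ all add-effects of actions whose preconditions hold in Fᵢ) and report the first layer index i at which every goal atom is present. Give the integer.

3

F0 = init (10 atoms)
F1 = F0 ∪ {at(a,a), at(b,b), clear(a), clear(b)}  (14 atoms)
F2 = F1 ∪ {inpos(a), inpos(b)}  (16 atoms)
F3 = F2 ∪ {at(c,c), at(e,e), clear(c), clear(e)}  (20 atoms)
goal ⊆ F3  ⇒  h_max = 3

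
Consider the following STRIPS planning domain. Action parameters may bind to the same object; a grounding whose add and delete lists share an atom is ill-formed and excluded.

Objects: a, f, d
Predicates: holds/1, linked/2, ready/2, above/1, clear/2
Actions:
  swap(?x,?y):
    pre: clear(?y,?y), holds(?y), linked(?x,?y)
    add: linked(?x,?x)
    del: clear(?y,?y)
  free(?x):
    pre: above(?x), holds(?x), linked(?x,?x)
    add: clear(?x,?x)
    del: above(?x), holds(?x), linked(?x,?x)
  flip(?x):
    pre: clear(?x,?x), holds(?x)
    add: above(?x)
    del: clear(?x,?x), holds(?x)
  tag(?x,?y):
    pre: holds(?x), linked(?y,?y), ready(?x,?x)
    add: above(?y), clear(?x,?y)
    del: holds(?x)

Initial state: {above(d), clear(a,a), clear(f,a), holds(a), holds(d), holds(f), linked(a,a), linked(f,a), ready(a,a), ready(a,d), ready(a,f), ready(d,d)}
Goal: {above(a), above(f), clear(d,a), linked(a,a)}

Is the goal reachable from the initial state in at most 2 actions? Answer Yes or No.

No

1. swap(f,a)  →  {above(d), clear(f,a), holds(a), holds(d), holds(f), linked(a,a), linked(f,a), linked(f,f), ready(a,a), ready(a,d), ready(a,f), ready(d,d)}
2. tag(a,f)  →  {above(d), above(f), clear(a,f), clear(f,a), holds(d), holds(f), linked(a,a), linked(f,a), linked(f,f), ready(a,a), ready(a,d), ready(a,f), ready(d,d)}
3. tag(d,a)  →  {above(a), above(d), above(f), clear(a,f), clear(d,a), clear(f,a), holds(f), linked(a,a), linked(f,a), linked(f,f), ready(a,a), ready(a,d), ready(a,f), ready(d,d)}
optimal plan length = 3; 3 > 2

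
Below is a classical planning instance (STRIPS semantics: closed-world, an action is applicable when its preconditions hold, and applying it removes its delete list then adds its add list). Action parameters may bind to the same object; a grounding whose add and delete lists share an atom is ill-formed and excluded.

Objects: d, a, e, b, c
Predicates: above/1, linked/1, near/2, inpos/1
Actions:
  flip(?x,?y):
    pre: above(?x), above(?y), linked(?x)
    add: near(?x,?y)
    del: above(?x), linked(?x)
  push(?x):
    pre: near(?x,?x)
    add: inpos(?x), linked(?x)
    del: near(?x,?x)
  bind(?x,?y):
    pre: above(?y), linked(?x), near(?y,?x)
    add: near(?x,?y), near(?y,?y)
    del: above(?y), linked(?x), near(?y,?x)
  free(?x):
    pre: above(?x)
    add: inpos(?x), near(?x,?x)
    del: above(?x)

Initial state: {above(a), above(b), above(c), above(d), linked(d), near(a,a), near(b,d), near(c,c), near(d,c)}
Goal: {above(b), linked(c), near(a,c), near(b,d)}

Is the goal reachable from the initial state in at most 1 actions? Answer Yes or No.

No

1. push(a)  →  {above(a), above(b), above(c), above(d), inpos(a), linked(a), linked(d), near(b,d), near(c,c), near(d,c)}
2. flip(a,c)  →  {above(b), above(c), above(d), inpos(a), linked(d), near(a,c), near(b,d), near(c,c), near(d,c)}
3. push(c)  →  {above(b), above(c), above(d), inpos(a), inpos(c), linked(c), linked(d), near(a,c), near(b,d), near(d,c)}
optimal plan length = 3; 3 > 1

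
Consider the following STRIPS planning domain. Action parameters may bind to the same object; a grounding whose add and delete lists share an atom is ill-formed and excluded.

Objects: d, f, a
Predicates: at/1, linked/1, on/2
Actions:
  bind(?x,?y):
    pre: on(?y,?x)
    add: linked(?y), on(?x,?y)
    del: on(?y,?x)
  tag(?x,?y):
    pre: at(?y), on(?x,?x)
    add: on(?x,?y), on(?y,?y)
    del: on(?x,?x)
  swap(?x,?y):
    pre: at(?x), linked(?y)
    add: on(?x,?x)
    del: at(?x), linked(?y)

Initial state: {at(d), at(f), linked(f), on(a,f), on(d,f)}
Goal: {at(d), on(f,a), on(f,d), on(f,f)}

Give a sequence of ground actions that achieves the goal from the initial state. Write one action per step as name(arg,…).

bind(f,d); bind(f,a); swap(f,d)

1. bind(f,d)  →  {at(d), at(f), linked(d), linked(f), on(a,f), on(f,d)}
2. bind(f,a)  →  {at(d), at(f), linked(a), linked(d), linked(f), on(f,a), on(f,d)}
3. swap(f,d)  →  {at(d), linked(a), linked(f), on(f,a), on(f,d), on(f,f)}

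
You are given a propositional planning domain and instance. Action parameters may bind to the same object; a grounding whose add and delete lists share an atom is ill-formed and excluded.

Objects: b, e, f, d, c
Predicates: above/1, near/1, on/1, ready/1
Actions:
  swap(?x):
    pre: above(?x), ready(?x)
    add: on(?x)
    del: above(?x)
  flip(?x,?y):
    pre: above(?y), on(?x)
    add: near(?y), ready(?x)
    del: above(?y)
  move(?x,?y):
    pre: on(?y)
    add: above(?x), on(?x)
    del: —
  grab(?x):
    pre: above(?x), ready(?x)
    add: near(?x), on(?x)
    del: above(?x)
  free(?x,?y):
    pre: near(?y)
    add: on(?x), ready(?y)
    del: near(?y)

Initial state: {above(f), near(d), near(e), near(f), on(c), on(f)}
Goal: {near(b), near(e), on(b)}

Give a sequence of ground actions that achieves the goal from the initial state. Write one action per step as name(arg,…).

move(b,f); flip(b,b)

1. move(b,f)  →  {above(b), above(f), near(d), near(e), near(f), on(b), on(c), on(f)}
2. flip(b,b)  →  {above(f), near(b), near(d), near(e), near(f), on(b), on(c), on(f), ready(b)}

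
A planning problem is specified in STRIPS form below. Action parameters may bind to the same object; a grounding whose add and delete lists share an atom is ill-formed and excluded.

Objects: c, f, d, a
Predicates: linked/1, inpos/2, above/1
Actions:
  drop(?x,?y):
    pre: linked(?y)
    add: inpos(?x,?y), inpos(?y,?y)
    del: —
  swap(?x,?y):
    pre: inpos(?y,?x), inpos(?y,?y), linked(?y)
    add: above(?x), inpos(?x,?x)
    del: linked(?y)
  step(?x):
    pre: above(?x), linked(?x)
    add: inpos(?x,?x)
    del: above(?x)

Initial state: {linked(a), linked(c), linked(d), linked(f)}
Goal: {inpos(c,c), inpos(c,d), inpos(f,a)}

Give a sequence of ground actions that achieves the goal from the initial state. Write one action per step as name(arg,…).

drop(c,c); drop(c,d); drop(f,a)

1. drop(c,c)  →  {inpos(c,c), linked(a), linked(c), linked(d), linked(f)}
2. drop(c,d)  →  {inpos(c,c), inpos(c,d), inpos(d,d), linked(a), linked(c), linked(d), linked(f)}
3. drop(f,a)  →  {inpos(a,a), inpos(c,c), inpos(c,d), inpos(d,d), inpos(f,a), linked(a), linked(c), linked(d), linked(f)}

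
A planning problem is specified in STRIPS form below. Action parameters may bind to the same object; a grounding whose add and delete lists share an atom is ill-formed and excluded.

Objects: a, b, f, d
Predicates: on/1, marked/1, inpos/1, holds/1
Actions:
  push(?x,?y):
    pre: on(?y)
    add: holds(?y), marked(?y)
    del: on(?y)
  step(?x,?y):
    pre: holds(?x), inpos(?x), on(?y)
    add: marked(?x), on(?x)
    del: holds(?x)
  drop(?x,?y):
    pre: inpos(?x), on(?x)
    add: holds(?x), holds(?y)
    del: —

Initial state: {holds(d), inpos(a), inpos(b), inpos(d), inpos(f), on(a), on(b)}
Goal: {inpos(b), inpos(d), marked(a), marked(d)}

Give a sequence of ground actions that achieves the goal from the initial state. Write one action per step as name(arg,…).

push(a,a); step(d,b)

1. push(a,a)  →  {holds(a), holds(d), inpos(a), inpos(b), inpos(d), inpos(f), marked(a), on(b)}
2. step(d,b)  →  {holds(a), inpos(a), inpos(b), inpos(d), inpos(f), marked(a), marked(d), on(b), on(d)}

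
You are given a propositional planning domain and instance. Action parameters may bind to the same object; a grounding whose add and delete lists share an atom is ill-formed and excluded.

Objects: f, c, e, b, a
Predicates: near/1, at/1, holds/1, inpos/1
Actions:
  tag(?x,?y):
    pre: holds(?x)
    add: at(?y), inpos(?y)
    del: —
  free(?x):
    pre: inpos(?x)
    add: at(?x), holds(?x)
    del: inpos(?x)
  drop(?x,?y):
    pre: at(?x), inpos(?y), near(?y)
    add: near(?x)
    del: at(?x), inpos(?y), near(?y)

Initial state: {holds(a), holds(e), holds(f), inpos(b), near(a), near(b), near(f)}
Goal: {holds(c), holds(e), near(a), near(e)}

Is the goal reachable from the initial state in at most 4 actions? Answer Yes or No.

Yes

1. tag(f,c)  →  {at(c), holds(a), holds(e), holds(f), inpos(b), inpos(c), near(a), near(b), near(f)}
2. tag(f,e)  →  {at(c), at(e), holds(a), holds(e), holds(f), inpos(b), inpos(c), inpos(e), near(a), near(b), near(f)}
3. free(c)  →  {at(c), at(e), holds(a), holds(c), holds(e), holds(f), inpos(b), inpos(e), near(a), near(b), near(f)}
4. drop(e,b)  →  {at(c), holds(a), holds(c), holds(e), holds(f), inpos(e), near(a), near(e), near(f)}
optimal plan length = 4; 4 ≤ 4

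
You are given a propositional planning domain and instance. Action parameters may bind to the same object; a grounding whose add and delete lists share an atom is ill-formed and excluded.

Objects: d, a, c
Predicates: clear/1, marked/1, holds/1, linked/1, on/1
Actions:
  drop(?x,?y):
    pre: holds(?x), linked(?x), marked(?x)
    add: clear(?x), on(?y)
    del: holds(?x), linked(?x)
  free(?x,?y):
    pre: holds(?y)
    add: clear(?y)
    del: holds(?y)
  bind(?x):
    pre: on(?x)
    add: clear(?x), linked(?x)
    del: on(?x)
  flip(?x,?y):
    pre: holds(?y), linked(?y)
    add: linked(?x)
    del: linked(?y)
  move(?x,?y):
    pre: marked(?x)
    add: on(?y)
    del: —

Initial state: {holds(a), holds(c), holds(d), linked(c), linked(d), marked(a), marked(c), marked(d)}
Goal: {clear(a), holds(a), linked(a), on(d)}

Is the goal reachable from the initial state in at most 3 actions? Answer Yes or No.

1. drop(d,d)  →  {clear(d), holds(a), holds(c), linked(c), marked(a), marked(c), marked(d), on(d)}
2. drop(c,a)  →  {clear(c), clear(d), holds(a), marked(a), marked(c), marked(d), on(a), on(d)}
3. bind(a)  →  {clear(a), clear(c), clear(d), holds(a), linked(a), marked(a), marked(c), marked(d), on(d)}
optimal plan length = 3; 3 ≤ 3

Yes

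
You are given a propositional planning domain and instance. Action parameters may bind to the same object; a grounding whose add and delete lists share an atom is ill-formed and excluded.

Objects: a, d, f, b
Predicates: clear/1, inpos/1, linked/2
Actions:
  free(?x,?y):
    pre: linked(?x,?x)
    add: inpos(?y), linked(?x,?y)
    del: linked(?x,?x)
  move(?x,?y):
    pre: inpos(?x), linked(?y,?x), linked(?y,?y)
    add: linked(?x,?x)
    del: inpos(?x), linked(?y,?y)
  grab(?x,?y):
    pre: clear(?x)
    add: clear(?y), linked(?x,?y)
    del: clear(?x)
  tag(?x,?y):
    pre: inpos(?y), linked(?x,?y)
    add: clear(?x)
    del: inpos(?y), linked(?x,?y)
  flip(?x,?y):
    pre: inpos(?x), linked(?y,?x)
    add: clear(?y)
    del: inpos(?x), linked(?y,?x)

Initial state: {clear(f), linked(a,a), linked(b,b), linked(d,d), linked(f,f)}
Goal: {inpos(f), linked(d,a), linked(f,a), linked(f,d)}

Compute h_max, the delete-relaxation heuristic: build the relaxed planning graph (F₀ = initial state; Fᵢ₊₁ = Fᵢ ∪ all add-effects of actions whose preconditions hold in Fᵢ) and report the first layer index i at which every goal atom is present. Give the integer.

F0 = init (5 atoms)
F1 = F0 ∪ {clear(a), clear(b), clear(d), inpos(a), inpos(b), inpos(d), inpos(f), linked(a,b), linked(a,d), linked(a,f), linked(b,a), linked(b,d), linked(b,f), linked(d,a), linked(d,b), linked(d,f), linked(f,a), linked(f,b), linked(f,d)}  (24 atoms)
goal ⊆ F1  ⇒  h_max = 1

1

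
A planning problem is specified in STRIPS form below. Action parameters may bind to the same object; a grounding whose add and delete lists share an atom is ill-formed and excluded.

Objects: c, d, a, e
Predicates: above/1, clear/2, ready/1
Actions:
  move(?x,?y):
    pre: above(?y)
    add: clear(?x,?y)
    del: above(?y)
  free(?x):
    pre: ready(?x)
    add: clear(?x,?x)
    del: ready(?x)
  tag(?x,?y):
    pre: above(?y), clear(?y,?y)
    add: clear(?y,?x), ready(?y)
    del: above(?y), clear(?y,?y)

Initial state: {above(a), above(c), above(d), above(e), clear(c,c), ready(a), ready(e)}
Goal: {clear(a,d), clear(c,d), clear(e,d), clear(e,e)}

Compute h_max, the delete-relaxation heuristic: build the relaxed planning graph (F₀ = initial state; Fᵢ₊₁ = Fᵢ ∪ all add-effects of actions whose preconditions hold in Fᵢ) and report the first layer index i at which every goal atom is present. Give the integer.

1

F0 = init (7 atoms)
F1 = F0 ∪ {clear(a,a), clear(a,c), clear(a,d), clear(a,e), clear(c,a), clear(c,d), clear(c,e), clear(d,a), clear(d,c), clear(d,d), clear(d,e), clear(e,a), clear(e,c), clear(e,d), clear(e,e), ready(c)}  (23 atoms)
goal ⊆ F1  ⇒  h_max = 1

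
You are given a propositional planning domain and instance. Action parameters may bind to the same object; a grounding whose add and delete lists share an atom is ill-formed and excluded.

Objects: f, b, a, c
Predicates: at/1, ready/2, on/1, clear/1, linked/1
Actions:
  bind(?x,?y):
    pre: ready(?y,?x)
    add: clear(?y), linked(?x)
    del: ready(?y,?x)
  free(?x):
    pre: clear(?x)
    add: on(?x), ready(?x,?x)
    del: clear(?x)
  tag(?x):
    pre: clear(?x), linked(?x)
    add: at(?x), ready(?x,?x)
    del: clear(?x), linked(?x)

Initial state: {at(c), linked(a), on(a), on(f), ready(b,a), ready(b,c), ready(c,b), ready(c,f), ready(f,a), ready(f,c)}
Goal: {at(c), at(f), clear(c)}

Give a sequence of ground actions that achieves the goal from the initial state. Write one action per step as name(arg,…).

bind(f,c); bind(a,f); tag(f)

1. bind(f,c)  →  {at(c), clear(c), linked(a), linked(f), on(a), on(f), ready(b,a), ready(b,c), ready(c,b), ready(f,a), ready(f,c)}
2. bind(a,f)  →  {at(c), clear(c), clear(f), linked(a), linked(f), on(a), on(f), ready(b,a), ready(b,c), ready(c,b), ready(f,c)}
3. tag(f)  →  {at(c), at(f), clear(c), linked(a), on(a), on(f), ready(b,a), ready(b,c), ready(c,b), ready(f,c), ready(f,f)}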